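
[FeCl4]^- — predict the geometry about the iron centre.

Summing ligand charges against the −1 overall charge gives an oxidation state of +3 for iron.
Group 8 minus oxidation state 3 gives a d⁵ configuration.
With 4 monodentate ligands the coordination number is 4.
Chloride is a weak-field ligand.
A high-spin d⁵ ion has zero CFSE in either geometry, so four ligands adopt the sterically favoured tetrahedral geometry.

tetrahedral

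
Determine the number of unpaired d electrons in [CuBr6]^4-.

1

Each bromide is −1; balancing the −4 overall charge requires Cu(II).
Group 11 minus oxidation state 2 gives a d⁹ configuration.
In an octahedral field the d⁹ configuration is t₂g⁶e_g³ (only one arrangement possible), giving 1 unpaired electron.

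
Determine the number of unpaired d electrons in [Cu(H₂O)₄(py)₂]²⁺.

1

Ligand charges: water is neutral; pyridine is neutral. With an overall charge of +2 the copper centre must be in the +2 oxidation state.
Group 11 minus oxidation state 2 gives a d⁹ configuration.
In an octahedral field the d⁹ configuration is t₂g⁶e_g³ (only one arrangement possible), giving 1 unpaired electron.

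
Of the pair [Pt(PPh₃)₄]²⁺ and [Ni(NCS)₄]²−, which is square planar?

For [Pt(PPh₃)₄]²⁺: Triphenylphosphine is neutral; balancing the +2 overall charge requires Pt(II). Pt sits in group 10, so the d-electron count is 10 − 2 = 8. A 5d d⁸ ion has a large crystal-field splitting; square planar leaves the high-energy d_{x²−y²} orbital empty and maximises CFSE. → square planar.
For [Ni(NCS)₄]²−: Summing ligand charges against the −2 overall charge gives an oxidation state of +2 for nickel. Nickel is a group-10 element; Ni(II) is therefore d⁸. Isothiocyanate is a weak-field ligand. With weak-field ligands the CFSE gain from square planar is small, so a 3d d⁸ ion takes the sterically preferred tetrahedral geometry. → tetrahedral.

[Pt(PPh₃)₄]²⁺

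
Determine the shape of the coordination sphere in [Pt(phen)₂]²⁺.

Summing ligand charges against the +2 overall charge gives an oxidation state of +2 for platinum.
Group 10 minus oxidation state 2 gives a d⁸ configuration.
Counting donor atoms: 2×1,10-phenanthroline (bidentate) → 4 donors. Coordination number = 4.
A 5d d⁸ ion has a large crystal-field splitting; square planar leaves the high-energy d_{x²−y²} orbital empty and maximises CFSE.

square planar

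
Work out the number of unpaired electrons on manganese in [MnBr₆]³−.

4 unpaired electrons

Each bromide is −1; balancing the −3 overall charge requires Mn(III).
Manganese is a group-7 element; Mn(III) is therefore d⁴.
The spin state decides the count: Bromide is a weak-field ligand for a first-row metal, so the complex is high-spin.
An octahedral high-spin d⁴ ion is t₂g³e_g¹, giving 4 unpaired electrons.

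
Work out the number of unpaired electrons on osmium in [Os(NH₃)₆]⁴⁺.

Ammonia is neutral; balancing the +4 overall charge requires Os(IV).
Os sits in group 8, so the d-electron count is 8 − 4 = 4.
The spin state decides the count: a 5d ion has a large Δₒ and is invariably low-spin.
An octahedral low-spin d⁴ ion is t₂g⁴e_g⁰, giving 2 unpaired electrons.

2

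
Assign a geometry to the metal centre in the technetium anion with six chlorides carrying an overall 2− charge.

octahedral

Ligand charges: each chloride is −1. With an overall charge of −2 the technetium centre must be in the +4 oxidation state.
Technetium is a group-7 element; Tc(IV) is therefore d³.
Coordination number: 6.
Six donors around a single metal centre give an octahedral coordination sphere.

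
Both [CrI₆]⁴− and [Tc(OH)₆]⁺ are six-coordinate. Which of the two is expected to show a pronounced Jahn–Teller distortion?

[CrI₆]⁴−: Summing ligand charges against the −4 overall charge gives an oxidation state of +2 for chromium. Chromium is a group-6 element; Cr(II) is therefore d⁴. Iodide is a weak-field ligand for a first-row metal, so the complex is high-spin. The t₂g³e_g¹ (high-spin) configuration has an unevenly filled e_g set; the Jahn–Teller theorem predicts a tetragonal distortion (typically axial elongation) to lift the degeneracy.
[Tc(OH)₆]⁺: Summing ligand charges against the +1 overall charge gives an oxidation state of +7 for technetium. Technetium is a group-7 element; Tc(VII) is therefore d⁰. The d⁰ configuration leaves the e_g set evenly filled (or empty) — no strong Jahn–Teller driving force.

[CrI₆]⁴−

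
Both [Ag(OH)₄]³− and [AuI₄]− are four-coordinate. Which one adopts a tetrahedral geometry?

[Ag(OH)₄]³−

For [Ag(OH)₄]³−: Each hydroxide is −1; balancing the −3 overall charge requires Ag(I). Ag sits in group 11, so the d-electron count is 11 − 1 = 10. A d¹⁰ ion has no crystal-field stabilisation preference between square planar and tetrahedral, so four ligands adopt the sterically favoured tetrahedral geometry. → tetrahedral.
For [AuI₄]−: Ligand charges: each iodide is −1. With an overall charge of −1 the gold centre must be in the +3 oxidation state. Gold is a group-11 element; Au(III) is therefore d⁸. A 5d d⁸ ion has a large crystal-field splitting; square planar leaves the high-energy d_{x²−y²} orbital empty and maximises CFSE. → square planar.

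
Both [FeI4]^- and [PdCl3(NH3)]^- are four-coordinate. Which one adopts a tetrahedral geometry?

For [FeI4]^-: Ligand charges: each iodide is −1. With an overall charge of −1 the iron centre must be in the +3 oxidation state. Fe sits in group 8, so the d-electron count is 8 − 3 = 5. A high-spin d⁵ ion has zero CFSE in either geometry, so four ligands adopt the sterically favoured tetrahedral geometry. → tetrahedral.
For [PdCl3(NH3)]^-: Each chloride is −1; ammonia is neutral; balancing the −1 overall charge requires Pd(II). Group 10 minus oxidation state 2 gives a d⁸ configuration. A 4d d⁸ ion has a large crystal-field splitting; square planar leaves the high-energy d_{x²−y²} orbital empty and maximises CFSE. → square planar.

[FeI4]^-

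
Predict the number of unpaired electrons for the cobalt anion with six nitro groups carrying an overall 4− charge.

Each nitro (N-bound nitrite) is −1; balancing the −4 overall charge requires Co(II).
Cobalt is a group-9 element; Co(II) is therefore d⁷.
The spin state decides the count: Nitro (N-bound nitrite) is a strong-field ligand (high in the spectrochemical series) for a first-row metal, so the complex is low-spin.
An octahedral low-spin d⁷ ion is t₂g⁶e_g¹, giving 1 unpaired electron.

1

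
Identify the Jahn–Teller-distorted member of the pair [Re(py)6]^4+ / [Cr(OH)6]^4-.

[Re(py)6]^4+: Ligand charges: pyridine is neutral. With an overall charge of +4 the rhenium centre must be in the +4 oxidation state. Re sits in group 7, so the d-electron count is 7 − 4 = 3. The d³ configuration leaves the e_g set evenly filled (or empty) — no strong Jahn–Teller driving force.
[Cr(OH)6]^4-: Ligand charges: each hydroxide is −1. With an overall charge of −4 the chromium centre must be in the +2 oxidation state. Cr sits in group 6, so the d-electron count is 6 − 2 = 4. Hydroxide is a weak-field ligand for a first-row metal, so the complex is high-spin. The t₂g³e_g¹ (high-spin) configuration has an unevenly filled e_g set; the Jahn–Teller theorem predicts a tetragonal distortion (typically axial elongation) to lift the degeneracy.

[Cr(OH)6]^4-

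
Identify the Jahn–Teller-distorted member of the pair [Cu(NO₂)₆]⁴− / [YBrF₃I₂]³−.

[Cu(NO₂)₆]⁴−: Each nitro (N-bound nitrite) is −1; balancing the −4 overall charge requires Cu(II). Copper is a group-11 element; Cu(II) is therefore d⁹. The t₂g⁶e_g³ configuration has an unevenly filled e_g set; the Jahn–Teller theorem predicts a tetragonal distortion (typically axial elongation) to lift the degeneracy.
[YBrF₃I₂]³−: Ligand charges: each bromide is −1; each fluoride is −1; each iodide is −1. With an overall charge of −3 the yttrium centre must be in the +3 oxidation state. Group 3 minus oxidation state 3 gives a d⁰ configuration. The d⁰ configuration leaves the e_g set evenly filled (or empty) — no strong Jahn–Teller driving force.

[Cu(NO₂)₆]⁴−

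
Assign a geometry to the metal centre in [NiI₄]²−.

Each iodide is −1; balancing the −2 overall charge requires Ni(II).
Group 10 minus oxidation state 2 gives a d⁸ configuration.
With 4 monodentate ligands the coordination number is 4.
Iodide is a weak-field ligand.
With weak-field ligands the CFSE gain from square planar is small, so a 3d d⁸ ion takes the sterically preferred tetrahedral geometry.

tetrahedral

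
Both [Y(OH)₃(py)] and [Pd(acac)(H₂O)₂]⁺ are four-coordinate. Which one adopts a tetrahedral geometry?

[Y(OH)₃(py)]

For [Y(OH)₃(py)]: Ligand charges: each hydroxide is −1; pyridine is neutral. With an overall charge of 0 the yttrium centre must be in the +3 oxidation state. Yttrium is a group-3 element; Y(III) is therefore d⁰. A d⁰ ion has no crystal-field stabilisation preference between square planar and tetrahedral, so four ligands adopt the sterically favoured tetrahedral geometry. → tetrahedral.
For [Pd(acac)(H₂O)₂]⁺: Summing ligand charges against the +1 overall charge gives an oxidation state of +2 for palladium. Group 10 minus oxidation state 2 gives a d⁸ configuration. A 4d d⁸ ion has a large crystal-field splitting; square planar leaves the high-energy d_{x²−y²} orbital empty and maximises CFSE. → square planar.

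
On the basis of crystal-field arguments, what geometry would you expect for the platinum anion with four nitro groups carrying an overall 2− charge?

square planar

Summing ligand charges against the −2 overall charge gives an oxidation state of +2 for platinum.
Platinum is a group-10 element; Pt(II) is therefore d⁸.
With 4 monodentate ligands the coordination number is 4.
A 5d d⁸ ion has a large crystal-field splitting; square planar leaves the high-energy d_{x²−y²} orbital empty and maximises CFSE.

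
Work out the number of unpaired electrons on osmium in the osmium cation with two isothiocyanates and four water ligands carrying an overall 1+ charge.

1

Summing ligand charges against the +1 overall charge gives an oxidation state of +3 for osmium.
Osmium is a group-8 element; Os(III) is therefore d⁵.
The spin state decides the count: a 5d ion has a large Δₒ and is invariably low-spin.
An octahedral low-spin d⁵ ion is t₂g⁵e_g⁰, giving 1 unpaired electron.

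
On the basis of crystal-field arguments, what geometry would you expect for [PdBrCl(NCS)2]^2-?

square planar

Each bromide is −1; each chloride is −1; each isothiocyanate is −1; balancing the −2 overall charge requires Pd(II).
Group 10 minus oxidation state 2 gives a d⁸ configuration.
With 4 monodentate ligands the coordination number is 4.
A 4d d⁸ ion has a large crystal-field splitting; square planar leaves the high-energy d_{x²−y²} orbital empty and maximises CFSE.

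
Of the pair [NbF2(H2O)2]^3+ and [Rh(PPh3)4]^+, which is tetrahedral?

[NbF2(H2O)2]^3+

For [NbF2(H2O)2]^3+: Each fluoride is −1; water is neutral; balancing the +3 overall charge requires Nb(V). Niobium is a group-5 element; Nb(V) is therefore d⁰. A d⁰ ion has no crystal-field stabilisation preference between square planar and tetrahedral, so four ligands adopt the sterically favoured tetrahedral geometry. → tetrahedral.
For [Rh(PPh3)4]^+: Summing ligand charges against the +1 overall charge gives an oxidation state of +1 for rhodium. Rhodium is a group-9 element; Rh(I) is therefore d⁸. A 4d d⁸ ion has a large crystal-field splitting; square planar leaves the high-energy d_{x²−y²} orbital empty and maximises CFSE. → square planar.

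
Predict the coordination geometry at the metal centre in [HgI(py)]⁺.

linear

Summing ligand charges against the +1 overall charge gives an oxidation state of +2 for mercury.
Group 12 minus oxidation state 2 gives a d¹⁰ configuration.
With 2 monodentate ligands the coordination number is 2.
A d¹⁰ ion with only two ligands adopts a linear arrangement (sp hybridisation; no CFSE preference).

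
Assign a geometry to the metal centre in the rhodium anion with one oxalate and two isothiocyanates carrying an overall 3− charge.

square planar

Summing ligand charges against the −3 overall charge gives an oxidation state of +1 for rhodium.
Group 9 minus oxidation state 1 gives a d⁸ configuration.
Counting donor atoms: 1×oxalate (bidentate) → 2 donors; 2×isothiocyanate (monodentate) → 2 donors. Coordination number = 4.
A 4d d⁸ ion has a large crystal-field splitting; square planar leaves the high-energy d_{x²−y²} orbital empty and maximises CFSE.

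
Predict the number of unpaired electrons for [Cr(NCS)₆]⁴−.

4

Summing ligand charges against the −4 overall charge gives an oxidation state of +2 for chromium.
Group 6 minus oxidation state 2 gives a d⁴ configuration.
The spin state decides the count: Isothiocyanate is a weak-field ligand for a first-row metal, so the complex is high-spin.
An octahedral high-spin d⁴ ion is t₂g³e_g¹, giving 4 unpaired electrons.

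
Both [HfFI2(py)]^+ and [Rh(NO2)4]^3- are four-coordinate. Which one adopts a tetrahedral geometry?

For [HfFI2(py)]^+: Each fluoride is −1; each iodide is −1; pyridine is neutral; balancing the +1 overall charge requires Hf(IV). Hafnium is a group-4 element; Hf(IV) is therefore d⁰. A d⁰ ion has no crystal-field stabilisation preference between square planar and tetrahedral, so four ligands adopt the sterically favoured tetrahedral geometry. → tetrahedral.
For [Rh(NO2)4]^3-: Each nitro (N-bound nitrite) is −1; balancing the −3 overall charge requires Rh(I). Group 9 minus oxidation state 1 gives a d⁸ configuration. A 4d d⁸ ion has a large crystal-field splitting; square planar leaves the high-energy d_{x²−y²} orbital empty and maximises CFSE. → square planar.

[HfFI2(py)]^+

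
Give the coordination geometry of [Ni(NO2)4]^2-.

Summing ligand charges against the −2 overall charge gives an oxidation state of +2 for nickel.
Nickel is a group-10 element; Ni(II) is therefore d⁸.
Coordination number: 4.
Nitro (N-bound nitrite) is a strong-field ligand (high in the spectrochemical series).
A 3d d⁸ ion with strong-field ligands gains enough CFSE to favour square planar over tetrahedral.

square planar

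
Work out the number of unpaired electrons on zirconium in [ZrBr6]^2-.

Each bromide is −1; balancing the −2 overall charge requires Zr(IV).
Group 4 minus oxidation state 4 gives a d⁰ configuration.
In an octahedral field the d⁰ configuration is t₂g⁰e_g⁰, giving 0 unpaired electrons.

0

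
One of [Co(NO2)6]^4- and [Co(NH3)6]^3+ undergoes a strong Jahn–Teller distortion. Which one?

[Co(NO2)6]^4-

[Co(NO2)6]^4-: Each nitro (N-bound nitrite) is −1; balancing the −4 overall charge requires Co(II). Cobalt is a group-9 element; Co(II) is therefore d⁷. Nitro (N-bound nitrite) is a strong-field ligand (high in the spectrochemical series) for a first-row metal, so the complex is low-spin. The t₂g⁶e_g¹ (low-spin) configuration has an unevenly filled e_g set; the Jahn–Teller theorem predicts a tetragonal distortion (typically axial elongation) to lift the degeneracy.
[Co(NH3)6]^3+: Ligand charges: ammonia is neutral. With an overall charge of +3 the cobalt centre must be in the +3 oxidation state. Co sits in group 9, so the d-electron count is 9 − 3 = 6. Co(III) has an exceptionally large octahedral splitting and is low-spin with essentially every ligand except fluoride. The d⁶ configuration leaves the e_g set evenly filled (or empty) — no strong Jahn–Teller driving force.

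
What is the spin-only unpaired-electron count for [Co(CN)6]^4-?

Summing ligand charges against the −4 overall charge gives an oxidation state of +2 for cobalt.
Co sits in group 9, so the d-electron count is 9 − 2 = 7.
The spin state decides the count: Cyanide is a strong-field ligand (high in the spectrochemical series) for a first-row metal, so the complex is low-spin.
An octahedral low-spin d⁷ ion is t₂g⁶e_g¹, giving 1 unpaired electron.

1 unpaired electron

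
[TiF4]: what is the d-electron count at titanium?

Summing ligand charges against the 0 overall charge gives an oxidation state of +4 for titanium.
Ti sits in group 4, so the d-electron count is 4 − 4 = 0.

d0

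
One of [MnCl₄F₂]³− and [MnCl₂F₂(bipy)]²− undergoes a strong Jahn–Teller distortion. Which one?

[MnCl₄F₂]³−

[MnCl₄F₂]³−: Ligand charges: each chloride is −1; each fluoride is −1. With an overall charge of −3 the manganese centre must be in the +3 oxidation state. Mn sits in group 7, so the d-electron count is 7 − 3 = 4. Chloride and fluoride are weak-field ligands for a first-row metal, so the complex is high-spin. The t₂g³e_g¹ (high-spin) configuration has an unevenly filled e_g set; the Jahn–Teller theorem predicts a tetragonal distortion (typically axial elongation) to lift the degeneracy.
[MnCl₂F₂(bipy)]²−: Summing ligand charges against the −2 overall charge gives an oxidation state of +2 for manganese. Manganese is a group-7 element; Mn(II) is therefore d⁵. Chloride and fluoride are weak-field ligands for a first-row metal, so the complex is high-spin. The d⁵ configuration leaves the e_g set evenly filled (or empty) — no strong Jahn–Teller driving force.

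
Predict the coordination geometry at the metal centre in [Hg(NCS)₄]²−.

tetrahedral

Ligand charges: each isothiocyanate is −1. With an overall charge of −2 the mercury centre must be in the +2 oxidation state.
Group 12 minus oxidation state 2 gives a d¹⁰ configuration.
Coordination number: 4.
A d¹⁰ ion has no crystal-field stabilisation preference between square planar and tetrahedral, so four ligands adopt the sterically favoured tetrahedral geometry.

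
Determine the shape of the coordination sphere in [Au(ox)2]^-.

square planar

Each oxalate is −2; balancing the −1 overall charge requires Au(III).
Au sits in group 11, so the d-electron count is 11 − 3 = 8.
Counting donor atoms: 2×oxalate (bidentate) → 4 donors. Coordination number = 4.
A 5d d⁸ ion has a large crystal-field splitting; square planar leaves the high-energy d_{x²−y²} orbital empty and maximises CFSE.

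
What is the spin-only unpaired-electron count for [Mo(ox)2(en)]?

2

Ligand charges: each oxalate is −2; ethylenediamine is neutral. With an overall charge of 0 the molybdenum centre must be in the +4 oxidation state.
Group 6 minus oxidation state 4 gives a d² configuration.
Counting donor atoms: 2×oxalate (bidentate) → 4 donors; 1×ethylenediamine (bidentate) → 2 donors. Coordination number = 6.
In an octahedral field the d² configuration is t₂g²e_g⁰ (only one arrangement possible), giving 2 unpaired electrons.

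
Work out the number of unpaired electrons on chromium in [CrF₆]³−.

3 unpaired electrons

Summing ligand charges against the −3 overall charge gives an oxidation state of +3 for chromium.
Chromium is a group-6 element; Cr(III) is therefore d³.
In an octahedral field the d³ configuration is t₂g³e_g⁰ (only one arrangement possible), giving 3 unpaired electrons.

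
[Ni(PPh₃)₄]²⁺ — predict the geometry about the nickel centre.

square planar

Ligand charges: triphenylphosphine is neutral. With an overall charge of +2 the nickel centre must be in the +2 oxidation state.
Group 10 minus oxidation state 2 gives a d⁸ configuration.
With 4 monodentate ligands the coordination number is 4.
Triphenylphosphine is a strong-field ligand (high in the spectrochemical series).
A 3d d⁸ ion with strong-field ligands gains enough CFSE to favour square planar over tetrahedral.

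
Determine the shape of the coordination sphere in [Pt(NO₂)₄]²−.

square planar

Each nitro (N-bound nitrite) is −1; balancing the −2 overall charge requires Pt(II).
Group 10 minus oxidation state 2 gives a d⁸ configuration.
Coordination number: 4.
A 5d d⁸ ion has a large crystal-field splitting; square planar leaves the high-energy d_{x²−y²} orbital empty and maximises CFSE.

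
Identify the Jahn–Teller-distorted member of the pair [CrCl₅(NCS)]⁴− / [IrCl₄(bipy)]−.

[CrCl₅(NCS)]⁴−: Summing ligand charges against the −4 overall charge gives an oxidation state of +2 for chromium. Group 6 minus oxidation state 2 gives a d⁴ configuration. Chloride and isothiocyanate are weak-field ligands for a first-row metal, so the complex is high-spin. The t₂g³e_g¹ (high-spin) configuration has an unevenly filled e_g set; the Jahn–Teller theorem predicts a tetragonal distortion (typically axial elongation) to lift the degeneracy.
[IrCl₄(bipy)]−: Summing ligand charges against the −1 overall charge gives an oxidation state of +3 for iridium. Ir sits in group 9, so the d-electron count is 9 − 3 = 6. A 5d ion has a large Δₒ and is invariably low-spin. The d⁶ configuration leaves the e_g set evenly filled (or empty) — no strong Jahn–Teller driving force.

[CrCl₅(NCS)]⁴−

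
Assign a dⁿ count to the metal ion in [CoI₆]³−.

Ligand charges: each iodide is −1. With an overall charge of −3 the cobalt centre must be in the +3 oxidation state.
Cobalt is a group-9 element; Co(III) is therefore d⁶.

d6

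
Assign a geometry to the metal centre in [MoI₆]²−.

octahedral

Ligand charges: each iodide is −1. With an overall charge of −2 the molybdenum centre must be in the +4 oxidation state.
Group 6 minus oxidation state 4 gives a d² configuration.
Coordination number: 6.
Six donors around a single metal centre give an octahedral coordination sphere.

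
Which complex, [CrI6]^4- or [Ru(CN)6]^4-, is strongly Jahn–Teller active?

[CrI6]^4-

[CrI6]^4-: Ligand charges: each iodide is −1. With an overall charge of −4 the chromium centre must be in the +2 oxidation state. Chromium is a group-6 element; Cr(II) is therefore d⁴. Iodide is a weak-field ligand for a first-row metal, so the complex is high-spin. The t₂g³e_g¹ (high-spin) configuration has an unevenly filled e_g set; the Jahn–Teller theorem predicts a tetragonal distortion (typically axial elongation) to lift the degeneracy.
[Ru(CN)6]^4-: Ligand charges: each cyanide is −1. With an overall charge of −4 the ruthenium centre must be in the +2 oxidation state. Ruthenium is a group-8 element; Ru(II) is therefore d⁶. A 4d ion has a large Δₒ and is invariably low-spin. The d⁶ configuration leaves the e_g set evenly filled (or empty) — no strong Jahn–Teller driving force.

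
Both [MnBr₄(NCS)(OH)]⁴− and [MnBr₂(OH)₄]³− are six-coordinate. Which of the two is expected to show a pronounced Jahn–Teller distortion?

[MnBr₄(NCS)(OH)]⁴−: Each bromide is −1; each isothiocyanate is −1; each hydroxide is −1; balancing the −4 overall charge requires Mn(II). Mn sits in group 7, so the d-electron count is 7 − 2 = 5. Bromide, hydroxide, and isothiocyanate are weak-field ligands for a first-row metal, so the complex is high-spin. The d⁵ configuration leaves the e_g set evenly filled (or empty) — no strong Jahn–Teller driving force.
[MnBr₂(OH)₄]³−: Each bromide is −1; each hydroxide is −1; balancing the −3 overall charge requires Mn(III). Manganese is a group-7 element; Mn(III) is therefore d⁴. Bromide and hydroxide are weak-field ligands for a first-row metal, so the complex is high-spin. The t₂g³e_g¹ (high-spin) configuration has an unevenly filled e_g set; the Jahn–Teller theorem predicts a tetragonal distortion (typically axial elongation) to lift the degeneracy.

[MnBr₂(OH)₄]³−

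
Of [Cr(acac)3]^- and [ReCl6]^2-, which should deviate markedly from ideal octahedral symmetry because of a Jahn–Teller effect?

[Cr(acac)3]^-: Summing ligand charges against the −1 overall charge gives an oxidation state of +2 for chromium. Group 6 minus oxidation state 2 gives a d⁴ configuration. Acetylacetonate is a weak-field ligand for a first-row metal, so the complex is high-spin. The t₂g³e_g¹ (high-spin) configuration has an unevenly filled e_g set; the Jahn–Teller theorem predicts a tetragonal distortion (typically axial elongation) to lift the degeneracy.
[ReCl6]^2-: Ligand charges: each chloride is −1. With an overall charge of −2 the rhenium centre must be in the +4 oxidation state. Group 7 minus oxidation state 4 gives a d³ configuration. The d³ configuration leaves the e_g set evenly filled (or empty) — no strong Jahn–Teller driving force.

[Cr(acac)3]^-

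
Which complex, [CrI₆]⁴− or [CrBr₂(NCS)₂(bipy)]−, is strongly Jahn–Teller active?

[CrI₆]⁴−

[CrI₆]⁴−: Each iodide is −1; balancing the −4 overall charge requires Cr(II). Chromium is a group-6 element; Cr(II) is therefore d⁴. Iodide is a weak-field ligand for a first-row metal, so the complex is high-spin. The t₂g³e_g¹ (high-spin) configuration has an unevenly filled e_g set; the Jahn–Teller theorem predicts a tetragonal distortion (typically axial elongation) to lift the degeneracy.
[CrBr₂(NCS)₂(bipy)]−: Summing ligand charges against the −1 overall charge gives an oxidation state of +3 for chromium. Cr sits in group 6, so the d-electron count is 6 − 3 = 3. The d³ configuration leaves the e_g set evenly filled (or empty) — no strong Jahn–Teller driving force.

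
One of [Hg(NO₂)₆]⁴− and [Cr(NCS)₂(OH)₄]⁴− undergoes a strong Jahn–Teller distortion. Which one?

[Cr(NCS)₂(OH)₄]⁴−

[Hg(NO₂)₆]⁴−: Each nitro (N-bound nitrite) is −1; balancing the −4 overall charge requires Hg(II). Group 12 minus oxidation state 2 gives a d¹⁰ configuration. The d¹⁰ configuration leaves the e_g set evenly filled (or empty) — no strong Jahn–Teller driving force.
[Cr(NCS)₂(OH)₄]⁴−: Each isothiocyanate is −1; each hydroxide is −1; balancing the −4 overall charge requires Cr(II). Group 6 minus oxidation state 2 gives a d⁴ configuration. Hydroxide and isothiocyanate are weak-field ligands for a first-row metal, so the complex is high-spin. The t₂g³e_g¹ (high-spin) configuration has an unevenly filled e_g set; the Jahn–Teller theorem predicts a tetragonal distortion (typically axial elongation) to lift the degeneracy.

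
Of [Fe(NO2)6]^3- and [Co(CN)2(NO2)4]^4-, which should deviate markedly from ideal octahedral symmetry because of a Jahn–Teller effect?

[Fe(NO2)6]^3-: Each nitro (N-bound nitrite) is −1; balancing the −3 overall charge requires Fe(III). Fe sits in group 8, so the d-electron count is 8 − 3 = 5. Nitro (N-bound nitrite) is a strong-field ligand (high in the spectrochemical series) for a first-row metal, so the complex is low-spin. The d⁵ configuration leaves the e_g set evenly filled (or empty) — no strong Jahn–Teller driving force.
[Co(CN)2(NO2)4]^4-: Each cyanide is −1; each nitro (N-bound nitrite) is −1; balancing the −4 overall charge requires Co(II). Cobalt is a group-9 element; Co(II) is therefore d⁷. Cyanide and nitro (N-bound nitrite) are strong-field ligands (high in the spectrochemical series) for a first-row metal, so the complex is low-spin. The t₂g⁶e_g¹ (low-spin) configuration has an unevenly filled e_g set; the Jahn–Teller theorem predicts a tetragonal distortion (typically axial elongation) to lift the degeneracy.

[Co(CN)2(NO2)4]^4-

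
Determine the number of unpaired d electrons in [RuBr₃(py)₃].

Summing ligand charges against the 0 overall charge gives an oxidation state of +3 for ruthenium.
Ruthenium is a group-8 element; Ru(III) is therefore d⁵.
The spin state decides the count: a 4d ion has a large Δₒ and is invariably low-spin.
An octahedral low-spin d⁵ ion is t₂g⁵e_g⁰, giving 1 unpaired electron.

1 unpaired electron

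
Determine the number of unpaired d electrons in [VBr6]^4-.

3

Ligand charges: each bromide is −1. With an overall charge of −4 the vanadium centre must be in the +2 oxidation state.
V sits in group 5, so the d-electron count is 5 − 2 = 3.
In an octahedral field the d³ configuration is t₂g³e_g⁰ (only one arrangement possible), giving 3 unpaired electrons.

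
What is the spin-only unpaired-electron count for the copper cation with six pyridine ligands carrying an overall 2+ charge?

1

Pyridine is neutral; balancing the +2 overall charge requires Cu(II).
Cu sits in group 11, so the d-electron count is 11 − 2 = 9.
In an octahedral field the d⁹ configuration is t₂g⁶e_g³ (only one arrangement possible), giving 1 unpaired electron.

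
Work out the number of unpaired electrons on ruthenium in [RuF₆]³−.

1

Ligand charges: each fluoride is −1. With an overall charge of −3 the ruthenium centre must be in the +3 oxidation state.
Group 8 minus oxidation state 3 gives a d⁵ configuration.
The spin state decides the count: a 4d ion has a large Δₒ and is invariably low-spin.
An octahedral low-spin d⁵ ion is t₂g⁵e_g⁰, giving 1 unpaired electron.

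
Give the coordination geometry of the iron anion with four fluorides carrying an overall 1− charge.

tetrahedral

Ligand charges: each fluoride is −1. With an overall charge of −1 the iron centre must be in the +3 oxidation state.
Iron is a group-8 element; Fe(III) is therefore d⁵.
Coordination number: 4.
Fluoride is a weak-field ligand.
A high-spin d⁵ ion has zero CFSE in either geometry, so four ligands adopt the sterically favoured tetrahedral geometry.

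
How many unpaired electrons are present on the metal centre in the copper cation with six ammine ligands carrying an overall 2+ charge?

1

Ligand charges: ammonia is neutral. With an overall charge of +2 the copper centre must be in the +2 oxidation state.
Copper is a group-11 element; Cu(II) is therefore d⁹.
In an octahedral field the d⁹ configuration is t₂g⁶e_g³ (only one arrangement possible), giving 1 unpaired electron.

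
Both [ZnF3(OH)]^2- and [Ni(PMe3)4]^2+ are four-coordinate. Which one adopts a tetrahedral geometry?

For [ZnF3(OH)]^2-: Summing ligand charges against the −2 overall charge gives an oxidation state of +2 for zinc. Zinc is a group-12 element; Zn(II) is therefore d¹⁰. A d¹⁰ ion has no crystal-field stabilisation preference between square planar and tetrahedral, so four ligands adopt the sterically favoured tetrahedral geometry. → tetrahedral.
For [Ni(PMe3)4]^2+: Summing ligand charges against the +2 overall charge gives an oxidation state of +2 for nickel. Group 10 minus oxidation state 2 gives a d⁸ configuration. Trimethylphosphine is a strong-field ligand (high in the spectrochemical series). A 3d d⁸ ion with strong-field ligands gains enough CFSE to favour square planar over tetrahedral. → square planar.

[ZnF3(OH)]^2-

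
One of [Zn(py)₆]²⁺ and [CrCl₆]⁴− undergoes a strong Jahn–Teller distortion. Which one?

[Zn(py)₆]²⁺: Summing ligand charges against the +2 overall charge gives an oxidation state of +2 for zinc. Group 12 minus oxidation state 2 gives a d¹⁰ configuration. The d¹⁰ configuration leaves the e_g set evenly filled (or empty) — no strong Jahn–Teller driving force.
[CrCl₆]⁴−: Ligand charges: each chloride is −1. With an overall charge of −4 the chromium centre must be in the +2 oxidation state. Chromium is a group-6 element; Cr(II) is therefore d⁴. Chloride is a weak-field ligand for a first-row metal, so the complex is high-spin. The t₂g³e_g¹ (high-spin) configuration has an unevenly filled e_g set; the Jahn–Teller theorem predicts a tetragonal distortion (typically axial elongation) to lift the degeneracy.

[CrCl₆]⁴−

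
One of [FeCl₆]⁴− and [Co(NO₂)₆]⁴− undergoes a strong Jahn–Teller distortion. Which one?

[FeCl₆]⁴−: Ligand charges: each chloride is −1. With an overall charge of −4 the iron centre must be in the +2 oxidation state. Group 8 minus oxidation state 2 gives a d⁶ configuration. Chloride is a weak-field ligand for a first-row metal, so the complex is high-spin. The d⁶ configuration leaves the e_g set evenly filled (or empty) — no strong Jahn–Teller driving force.
[Co(NO₂)₆]⁴−: Ligand charges: each nitro (N-bound nitrite) is −1. With an overall charge of −4 the cobalt centre must be in the +2 oxidation state. Group 9 minus oxidation state 2 gives a d⁷ configuration. Nitro (N-bound nitrite) is a strong-field ligand (high in the spectrochemical series) for a first-row metal, so the complex is low-spin. The t₂g⁶e_g¹ (low-spin) configuration has an unevenly filled e_g set; the Jahn–Teller theorem predicts a tetragonal distortion (typically axial elongation) to lift the degeneracy.

[Co(NO₂)₆]⁴−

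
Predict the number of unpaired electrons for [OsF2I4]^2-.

Each fluoride is −1; each iodide is −1; balancing the −2 overall charge requires Os(IV).
Os sits in group 8, so the d-electron count is 8 − 4 = 4.
The spin state decides the count: a 5d ion has a large Δₒ and is invariably low-spin.
An octahedral low-spin d⁴ ion is t₂g⁴e_g⁰, giving 2 unpaired electrons.

2 unpaired electrons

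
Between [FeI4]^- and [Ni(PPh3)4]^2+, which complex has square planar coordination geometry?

[Ni(PPh3)4]^2+

For [FeI4]^-: Ligand charges: each iodide is −1. With an overall charge of −1 the iron centre must be in the +3 oxidation state. Iron is a group-8 element; Fe(III) is therefore d⁵. A high-spin d⁵ ion has zero CFSE in either geometry, so four ligands adopt the sterically favoured tetrahedral geometry. → tetrahedral.
For [Ni(PPh3)4]^2+: Summing ligand charges against the +2 overall charge gives an oxidation state of +2 for nickel. Ni sits in group 10, so the d-electron count is 10 − 2 = 8. Triphenylphosphine is a strong-field ligand (high in the spectrochemical series). A 3d d⁸ ion with strong-field ligands gains enough CFSE to favour square planar over tetrahedral. → square planar.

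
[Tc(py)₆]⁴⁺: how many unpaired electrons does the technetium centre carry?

3

Pyridine is neutral; balancing the +4 overall charge requires Tc(IV).
Tc sits in group 7, so the d-electron count is 7 − 4 = 3.
In an octahedral field the d³ configuration is t₂g³e_g⁰ (only one arrangement possible), giving 3 unpaired electrons.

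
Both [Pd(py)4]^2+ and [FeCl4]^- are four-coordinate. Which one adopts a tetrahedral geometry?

[FeCl4]^-

For [Pd(py)4]^2+: Pyridine is neutral; balancing the +2 overall charge requires Pd(II). Pd sits in group 10, so the d-electron count is 10 − 2 = 8. A 4d d⁸ ion has a large crystal-field splitting; square planar leaves the high-energy d_{x²−y²} orbital empty and maximises CFSE. → square planar.
For [FeCl4]^-: Ligand charges: each chloride is −1. With an overall charge of −1 the iron centre must be in the +3 oxidation state. Group 8 minus oxidation state 3 gives a d⁵ configuration. A high-spin d⁵ ion has zero CFSE in either geometry, so four ligands adopt the sterically favoured tetrahedral geometry. → tetrahedral.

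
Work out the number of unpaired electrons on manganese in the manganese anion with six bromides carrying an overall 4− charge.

5

Each bromide is −1; balancing the −4 overall charge requires Mn(II).
Mn sits in group 7, so the d-electron count is 7 − 2 = 5.
The spin state decides the count: Bromide is a weak-field ligand for a first-row metal, so the complex is high-spin.
An octahedral high-spin d⁵ ion is t₂g³e_g², giving 5 unpaired electrons.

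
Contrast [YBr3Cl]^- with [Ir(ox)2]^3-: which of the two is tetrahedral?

For [YBr3Cl]^-: Each bromide is −1; each chloride is −1; balancing the −1 overall charge requires Y(III). Y sits in group 3, so the d-electron count is 3 − 3 = 0. A d⁰ ion has no crystal-field stabilisation preference between square planar and tetrahedral, so four ligands adopt the sterically favoured tetrahedral geometry. → tetrahedral.
For [Ir(ox)2]^3-: Ligand charges: each oxalate is −2. With an overall charge of −3 the iridium centre must be in the +1 oxidation state. Group 9 minus oxidation state 1 gives a d⁸ configuration. A 5d d⁸ ion has a large crystal-field splitting; square planar leaves the high-energy d_{x²−y²} orbital empty and maximises CFSE. → square planar.

[YBr3Cl]^-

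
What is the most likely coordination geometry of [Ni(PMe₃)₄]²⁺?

Ligand charges: trimethylphosphine is neutral. With an overall charge of +2 the nickel centre must be in the +2 oxidation state.
Ni sits in group 10, so the d-electron count is 10 − 2 = 8.
Coordination number: 4.
Trimethylphosphine is a strong-field ligand (high in the spectrochemical series).
A 3d d⁸ ion with strong-field ligands gains enough CFSE to favour square planar over tetrahedral.

square planar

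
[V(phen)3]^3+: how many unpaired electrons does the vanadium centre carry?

2

Ligand charges: 1,10-phenanthroline is neutral. With an overall charge of +3 the vanadium centre must be in the +3 oxidation state.
Vanadium is a group-5 element; V(III) is therefore d².
Counting donor atoms: 3×1,10-phenanthroline (bidentate) → 6 donors. Coordination number = 6.
In an octahedral field the d² configuration is t₂g²e_g⁰ (only one arrangement possible), giving 2 unpaired electrons.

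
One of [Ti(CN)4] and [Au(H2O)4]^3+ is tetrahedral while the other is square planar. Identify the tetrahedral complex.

[Ti(CN)4]

For [Ti(CN)4]: Ligand charges: each cyanide is −1. With an overall charge of 0 the titanium centre must be in the +4 oxidation state. Group 4 minus oxidation state 4 gives a d⁰ configuration. A d⁰ ion has no crystal-field stabilisation preference between square planar and tetrahedral, so four ligands adopt the sterically favoured tetrahedral geometry. → tetrahedral.
For [Au(H2O)4]^3+: Summing ligand charges against the +3 overall charge gives an oxidation state of +3 for gold. Au sits in group 11, so the d-electron count is 11 − 3 = 8. A 5d d⁸ ion has a large crystal-field splitting; square planar leaves the high-energy d_{x²−y²} orbital empty and maximises CFSE. → square planar.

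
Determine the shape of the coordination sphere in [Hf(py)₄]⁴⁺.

Summing ligand charges against the +4 overall charge gives an oxidation state of +4 for hafnium.
Group 4 minus oxidation state 4 gives a d⁰ configuration.
Coordination number: 4.
A d⁰ ion has no crystal-field stabilisation preference between square planar and tetrahedral, so four ligands adopt the sterically favoured tetrahedral geometry.

tetrahedral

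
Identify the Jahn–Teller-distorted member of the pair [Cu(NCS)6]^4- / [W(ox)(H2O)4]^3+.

[Cu(NCS)6]^4-: Summing ligand charges against the −4 overall charge gives an oxidation state of +2 for copper. Group 11 minus oxidation state 2 gives a d⁹ configuration. The t₂g⁶e_g³ configuration has an unevenly filled e_g set; the Jahn–Teller theorem predicts a tetragonal distortion (typically axial elongation) to lift the degeneracy.
[W(ox)(H2O)4]^3+: Ligand charges: each oxalate is −2; water is neutral. With an overall charge of +3 the tungsten centre must be in the +5 oxidation state. W sits in group 6, so the d-electron count is 6 − 5 = 1. The d¹ configuration leaves the e_g set evenly filled (or empty) — no strong Jahn–Teller driving force.

[Cu(NCS)6]^4-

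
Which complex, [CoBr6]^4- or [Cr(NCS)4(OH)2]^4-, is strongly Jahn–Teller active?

[Cr(NCS)4(OH)2]^4-

[CoBr6]^4-: Summing ligand charges against the −4 overall charge gives an oxidation state of +2 for cobalt. Cobalt is a group-9 element; Co(II) is therefore d⁷. Bromide is a weak-field ligand for a first-row metal, so the complex is high-spin. The d⁷ configuration leaves the e_g set evenly filled (or empty) — no strong Jahn–Teller driving force.
[Cr(NCS)4(OH)2]^4-: Ligand charges: each isothiocyanate is −1; each hydroxide is −1. With an overall charge of −4 the chromium centre must be in the +2 oxidation state. Group 6 minus oxidation state 2 gives a d⁴ configuration. Hydroxide and isothiocyanate are weak-field ligands for a first-row metal, so the complex is high-spin. The t₂g³e_g¹ (high-spin) configuration has an unevenly filled e_g set; the Jahn–Teller theorem predicts a tetragonal distortion (typically axial elongation) to lift the degeneracy.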